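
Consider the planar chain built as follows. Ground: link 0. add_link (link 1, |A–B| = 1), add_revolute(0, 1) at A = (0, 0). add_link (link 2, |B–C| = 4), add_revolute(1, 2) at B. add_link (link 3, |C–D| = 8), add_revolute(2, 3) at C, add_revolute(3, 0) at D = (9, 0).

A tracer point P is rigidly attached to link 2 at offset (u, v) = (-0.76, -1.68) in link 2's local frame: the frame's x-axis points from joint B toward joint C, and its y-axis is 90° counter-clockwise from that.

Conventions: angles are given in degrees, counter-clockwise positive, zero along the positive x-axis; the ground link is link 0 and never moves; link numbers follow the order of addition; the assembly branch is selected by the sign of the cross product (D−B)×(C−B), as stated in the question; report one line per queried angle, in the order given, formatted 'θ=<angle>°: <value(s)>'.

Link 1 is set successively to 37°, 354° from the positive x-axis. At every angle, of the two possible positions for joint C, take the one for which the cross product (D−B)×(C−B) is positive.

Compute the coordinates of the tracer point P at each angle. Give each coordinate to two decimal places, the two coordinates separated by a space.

A=(0,0), D=(9.00,0)
θ=37°: B = A + 1.00·(cos37°, sin37°) = (0.7986, 0.6018)
θ=37°: |BD| = 8.2234
θ=37°: circle(B,4.00) ∩ circle(D,8.00): a=1.1932, h=3.8179
θ=37°:   candidates: C₊=(2.2681,4.3221) cross=31.396; C₋=(1.7092,-3.2932) cross=-31.396
θ=37°:   branch + wants cross > 0 → take C=(2.2681,4.3221) (cross=31.396)
θ=37°: ex = (C−B)/|BC| = (0.3674,0.9301); ey = (-0.9301,0.3674)
θ=37°: P = B + -0.76·ex + -1.68·ey = (2.0820,-0.7222)
θ=354°: B = A + 1.00·(cos354°, sin354°) = (0.9945, -0.1045)
θ=354°: |BD| = 8.0062
θ=354°: circle(B,4.00) ∩ circle(D,8.00): a=1.0054, h=3.8716
θ=354°:   candidates: C₊=(1.9493,3.7799) cross=30.997; C₋=(2.0504,-3.9627) cross=-30.997
θ=354°:   branch + wants cross > 0 → take C=(1.9493,3.7799) (cross=30.997)
θ=354°: ex = (C−B)/|BC| = (0.2387,0.9711); ey = (-0.9711,0.2387)
θ=354°: P = B + -0.76·ex + -1.68·ey = (2.4446,-1.2436)

θ=37°: 2.08 -0.72
θ=354°: 2.44 -1.24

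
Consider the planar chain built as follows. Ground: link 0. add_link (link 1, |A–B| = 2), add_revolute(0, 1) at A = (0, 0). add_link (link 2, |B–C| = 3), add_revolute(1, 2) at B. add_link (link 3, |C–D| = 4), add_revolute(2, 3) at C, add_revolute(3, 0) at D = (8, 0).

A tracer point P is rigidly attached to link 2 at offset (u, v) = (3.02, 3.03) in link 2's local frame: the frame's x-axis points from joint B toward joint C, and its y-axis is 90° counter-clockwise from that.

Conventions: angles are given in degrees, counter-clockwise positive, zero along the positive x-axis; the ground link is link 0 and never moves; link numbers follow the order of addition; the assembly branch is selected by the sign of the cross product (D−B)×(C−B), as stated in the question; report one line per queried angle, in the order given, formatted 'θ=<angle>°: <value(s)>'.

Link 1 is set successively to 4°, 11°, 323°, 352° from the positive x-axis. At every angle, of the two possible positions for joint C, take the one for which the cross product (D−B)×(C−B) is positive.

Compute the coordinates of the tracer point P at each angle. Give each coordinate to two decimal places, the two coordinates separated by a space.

A=(0,0), D=(8.00,0)
θ=4°: B = A + 2.00·(cos4°, sin4°) = (1.9951, 0.1395)
θ=4°: |BD| = 6.0065
θ=4°: circle(B,3.00) ∩ circle(D,4.00): a=2.4205, h=1.7723
θ=4°:   candidates: C₊=(4.4562,1.8551) cross=10.645; C₋=(4.3739,-1.6885) cross=-10.645
θ=4°:   branch + wants cross > 0 → take C=(4.4562,1.8551) (cross=10.645)
θ=4°: ex = (C−B)/|BC| = (0.8204,0.5719); ey = (-0.5719,0.8204)
θ=4°: P = B + 3.02·ex + 3.03·ey = (2.7399,4.3522)
θ=11°: B = A + 2.00·(cos11°, sin11°) = (1.9633, 0.3816)
θ=11°: |BD| = 6.0488
θ=11°: circle(B,3.00) ∩ circle(D,4.00): a=2.4458, h=1.7373
θ=11°:   candidates: C₊=(4.5138,1.9612) cross=10.509; C₋=(4.2945,-1.5065) cross=-10.509
θ=11°:   branch + wants cross > 0 → take C=(4.5138,1.9612) (cross=10.509)
θ=11°: ex = (C−B)/|BC| = (0.8502,0.5265); ey = (-0.5265,0.8502)
θ=11°: P = B + 3.02·ex + 3.03·ey = (2.9354,4.5477)
θ=323°: B = A + 2.00·(cos323°, sin323°) = (1.5973, -1.2036)
θ=323°: |BD| = 6.5149
θ=323°: circle(B,3.00) ∩ circle(D,4.00): a=2.7202, h=1.2651
θ=323°:   candidates: C₊=(4.0369,0.5422) cross=8.242; C₋=(4.5044,-1.9444) cross=-8.242
θ=323°:   branch + wants cross > 0 → take C=(4.0369,0.5422) (cross=8.242)
θ=323°: ex = (C−B)/|BC| = (0.8132,0.5820); ey = (-0.5820,0.8132)
θ=323°: P = B + 3.02·ex + 3.03·ey = (2.2899,3.0179)
θ=352°: B = A + 2.00·(cos352°, sin352°) = (1.9805, -0.2783)
θ=352°: |BD| = 6.0259
θ=352°: circle(B,3.00) ∩ circle(D,4.00): a=2.4321, h=1.7564
θ=352°:   candidates: C₊=(4.3289,1.5885) cross=10.584; C₋=(4.4912,-1.9205) cross=-10.584
θ=352°:   branch + wants cross > 0 → take C=(4.3289,1.5885) (cross=10.584)
θ=352°: ex = (C−B)/|BC| = (0.7828,0.6223); ey = (-0.6223,0.7828)
θ=352°: P = B + 3.02·ex + 3.03·ey = (2.4591,3.9728)

θ=4°: 2.74 4.35
θ=11°: 2.94 4.55
θ=323°: 2.29 3.02
θ=352°: 2.46 3.97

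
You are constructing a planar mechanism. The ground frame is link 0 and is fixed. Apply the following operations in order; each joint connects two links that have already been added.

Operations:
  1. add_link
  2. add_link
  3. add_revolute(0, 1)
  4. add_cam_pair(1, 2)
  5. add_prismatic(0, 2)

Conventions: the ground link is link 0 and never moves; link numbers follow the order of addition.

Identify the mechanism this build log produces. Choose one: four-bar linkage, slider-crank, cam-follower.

links: 3 (incl. ground); joints: 1 revolute, 1 prismatic, 1 higher (cam) pair, forming one closed loop
3 links, revolute + prismatic + higher pair in one loop → cam-follower

cam-follower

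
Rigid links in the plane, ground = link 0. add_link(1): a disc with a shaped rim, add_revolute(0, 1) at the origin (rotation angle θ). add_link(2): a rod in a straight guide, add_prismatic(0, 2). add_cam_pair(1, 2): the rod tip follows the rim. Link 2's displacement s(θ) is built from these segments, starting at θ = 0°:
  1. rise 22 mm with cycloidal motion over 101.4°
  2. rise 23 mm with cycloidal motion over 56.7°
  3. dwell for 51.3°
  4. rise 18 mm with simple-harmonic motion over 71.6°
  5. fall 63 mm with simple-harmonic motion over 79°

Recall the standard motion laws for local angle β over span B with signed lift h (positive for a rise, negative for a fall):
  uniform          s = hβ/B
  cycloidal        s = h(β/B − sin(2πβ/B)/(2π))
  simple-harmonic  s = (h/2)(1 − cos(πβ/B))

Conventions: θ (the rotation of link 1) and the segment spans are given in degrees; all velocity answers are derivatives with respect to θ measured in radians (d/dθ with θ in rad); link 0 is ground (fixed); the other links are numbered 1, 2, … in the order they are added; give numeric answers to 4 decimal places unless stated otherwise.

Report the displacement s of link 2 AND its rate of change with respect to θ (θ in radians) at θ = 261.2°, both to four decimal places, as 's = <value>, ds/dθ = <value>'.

segment 1 (0° to 101.4°, cycloidal, h = 22) is passed completely: s = 0.0000 + (22) = 22.0000
segment 2 (101.4° to 158.1°, cycloidal, h = 23) is passed completely: s = 22.0000 + (23) = 45.0000
segment 3 (158.1° to 209.4°, dwell): s unchanged at 45.0000
θ = 261.2° falls in segment 4 (209.4° to 281°, simple-harmonic, h = 18): β = 261.2 − 209.4 = 51.8°, B = 71.6°; Δs = 18/2·(1 − cos(π·0.7235)) = 14.8119; s = 45.0000 + 14.8119 = 59.8119
velocity in seg [209.4°–281°] (simple-harmonic), θ in radians: β = 51.8° = 0.9041 rad, B = 71.6° = 1.2497 rad; ds/dθ = (πh/(2B)) sin(πβ/B) = (π·18/(2·1.2497)) sin(π·0.7235) = 17.275436 mm/rad

s = 59.8119, ds/dθ = 17.2754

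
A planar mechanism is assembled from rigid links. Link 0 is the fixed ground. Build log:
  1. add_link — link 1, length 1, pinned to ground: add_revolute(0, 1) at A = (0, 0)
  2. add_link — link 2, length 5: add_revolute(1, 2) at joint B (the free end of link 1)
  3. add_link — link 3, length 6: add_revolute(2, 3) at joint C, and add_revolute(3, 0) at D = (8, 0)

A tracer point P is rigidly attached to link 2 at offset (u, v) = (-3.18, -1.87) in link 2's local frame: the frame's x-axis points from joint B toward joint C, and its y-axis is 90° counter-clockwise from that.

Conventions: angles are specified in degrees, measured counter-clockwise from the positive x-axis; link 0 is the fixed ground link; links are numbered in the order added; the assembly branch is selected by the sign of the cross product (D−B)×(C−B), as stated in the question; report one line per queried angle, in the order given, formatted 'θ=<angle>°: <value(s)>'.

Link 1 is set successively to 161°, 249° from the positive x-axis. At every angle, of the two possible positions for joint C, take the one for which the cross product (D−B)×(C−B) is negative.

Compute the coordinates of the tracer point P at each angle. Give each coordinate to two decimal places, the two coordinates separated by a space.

A=(0,0), D=(8.00,0)
θ=161°: B = A + 1.00·(cos161°, sin161°) = (-0.9455, 0.3256)
θ=161°: |BD| = 8.9514
θ=161°: circle(B,5.00) ∩ circle(D,6.00): a=3.8613, h=3.1765
θ=161°:   candidates: C₊=(3.0288,3.3596) cross=28.435; C₋=(2.7977,-2.9893) cross=-28.435
θ=161°:   branch - wants cross < 0 → take C=(2.7977,-2.9893) (cross=-28.435)
θ=161°: ex = (C−B)/|BC| = (0.7486,-0.6630); ey = (0.6630,0.7486)
θ=161°: P = B + -3.18·ex + -1.87·ey = (-4.5660,1.0339)
θ=249°: B = A + 1.00·(cos249°, sin249°) = (-0.3584, -0.9336)
θ=249°: |BD| = 8.4103
θ=249°: circle(B,5.00) ∩ circle(D,6.00): a=3.5512, h=3.5198
θ=249°:   candidates: C₊=(2.7802,2.9586) cross=29.603; C₋=(3.5616,-4.0374) cross=-29.603
θ=249°:   branch - wants cross < 0 → take C=(3.5616,-4.0374) (cross=-29.603)
θ=249°: ex = (C−B)/|BC| = (0.7840,-0.6208); ey = (0.6208,0.7840)
θ=249°: P = B + -3.18·ex + -1.87·ey = (-4.0123,-0.4256)

θ=161°: -4.57 1.03
θ=249°: -4.01 -0.43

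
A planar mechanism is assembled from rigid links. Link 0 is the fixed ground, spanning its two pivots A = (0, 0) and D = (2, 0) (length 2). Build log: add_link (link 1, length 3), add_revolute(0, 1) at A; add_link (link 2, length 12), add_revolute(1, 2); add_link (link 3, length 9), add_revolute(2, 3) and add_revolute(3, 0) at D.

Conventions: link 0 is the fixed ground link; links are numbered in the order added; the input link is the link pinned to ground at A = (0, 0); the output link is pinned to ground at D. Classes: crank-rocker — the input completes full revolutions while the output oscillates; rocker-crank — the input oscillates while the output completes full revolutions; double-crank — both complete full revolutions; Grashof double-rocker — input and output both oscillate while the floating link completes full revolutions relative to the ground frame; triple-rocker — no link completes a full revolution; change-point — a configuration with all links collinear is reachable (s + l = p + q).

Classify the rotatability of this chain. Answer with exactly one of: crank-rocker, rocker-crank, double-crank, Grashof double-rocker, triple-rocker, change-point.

lengths: ground=2, input=3, coupler=12, output=9
sorted: s=2 (shortest), l=12 (longest), p+q=12
s + l = 14 vs p + q = 12
s + l > p + q → non-Grashof → no link fully rotates → triple-rocker

triple-rocker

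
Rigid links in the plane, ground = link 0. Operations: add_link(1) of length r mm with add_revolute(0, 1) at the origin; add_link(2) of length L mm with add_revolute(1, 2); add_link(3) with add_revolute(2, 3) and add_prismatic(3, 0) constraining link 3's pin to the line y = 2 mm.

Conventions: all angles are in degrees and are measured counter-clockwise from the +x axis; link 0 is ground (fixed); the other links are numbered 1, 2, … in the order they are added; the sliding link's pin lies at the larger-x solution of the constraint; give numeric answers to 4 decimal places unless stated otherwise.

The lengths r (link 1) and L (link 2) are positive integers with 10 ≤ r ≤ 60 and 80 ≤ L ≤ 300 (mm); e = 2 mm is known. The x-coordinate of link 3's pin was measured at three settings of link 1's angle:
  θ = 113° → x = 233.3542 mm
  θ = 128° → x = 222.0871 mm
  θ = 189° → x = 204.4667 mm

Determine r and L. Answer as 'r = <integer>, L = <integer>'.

constraint per measurement: (x − r cos θ)² + (r sin θ − e)² = L²
subtracting the θ₁ and θ₂ equations cancels the r² and L² terms:
r = (x₁² − x₂²) / (2[(x₁cos θ₁ + e sin θ₁) − (x₂cos θ₂ + e sin θ₂)]) = 56.0003 → r = 56
L² = (x₁ − r cos θ₁)² + (r sin θ₁ − e)² = 67600.0096 → L = 260.0000 → L = 260
check at θ₃=189°: x = 204.4667 (printed 204.4667) ✓

r = 56, L = 260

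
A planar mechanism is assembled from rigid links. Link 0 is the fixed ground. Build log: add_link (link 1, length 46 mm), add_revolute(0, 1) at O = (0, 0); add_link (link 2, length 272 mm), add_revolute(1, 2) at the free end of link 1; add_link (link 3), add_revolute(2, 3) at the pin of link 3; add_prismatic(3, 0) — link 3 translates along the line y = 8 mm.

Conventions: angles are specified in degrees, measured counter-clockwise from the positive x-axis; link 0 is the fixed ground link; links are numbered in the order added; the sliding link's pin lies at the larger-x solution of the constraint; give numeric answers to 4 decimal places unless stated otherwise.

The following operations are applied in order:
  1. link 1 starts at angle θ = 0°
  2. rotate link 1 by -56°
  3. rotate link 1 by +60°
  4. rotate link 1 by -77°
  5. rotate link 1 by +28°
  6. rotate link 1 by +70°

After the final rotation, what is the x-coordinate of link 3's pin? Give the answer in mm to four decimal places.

geometry: r = 46 mm, L = 272 mm, e = 8 mm; θ starts at 0°
rotate link 1 by -56°: θ ← 0° -56° = -56°
rotate link 1 by +60°: θ ← -56° +60° = 4°
rotate link 1 by -77°: θ ← 4° -77° = -73°
rotate link 1 by +28°: θ ← -73° +28° = -45°
rotate link 1 by +70°: θ ← -45° +70° = 25°
crank pin P = (r cos θ, r sin θ) = (41.690158, 19.440440)
h = r sin θ − e = 19.440440 − 8 = 11.440440
x = r cos θ + √(L² − h²) = 41.690158 + 271.759299 = 313.449457

313.4495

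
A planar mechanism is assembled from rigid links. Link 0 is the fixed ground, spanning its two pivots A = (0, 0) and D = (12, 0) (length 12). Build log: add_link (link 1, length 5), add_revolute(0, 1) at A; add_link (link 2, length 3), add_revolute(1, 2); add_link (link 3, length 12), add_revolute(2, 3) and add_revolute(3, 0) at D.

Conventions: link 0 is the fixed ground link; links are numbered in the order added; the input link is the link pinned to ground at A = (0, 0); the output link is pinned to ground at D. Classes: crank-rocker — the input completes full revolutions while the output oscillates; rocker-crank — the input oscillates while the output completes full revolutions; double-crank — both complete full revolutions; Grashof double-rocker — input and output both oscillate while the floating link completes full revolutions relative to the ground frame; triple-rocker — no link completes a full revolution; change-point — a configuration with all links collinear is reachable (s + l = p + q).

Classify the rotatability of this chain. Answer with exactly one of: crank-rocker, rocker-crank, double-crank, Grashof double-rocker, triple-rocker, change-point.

lengths: ground=12, input=5, coupler=3, output=12
sorted: s=3 (shortest), l=12 (longest), p+q=17
s + l = 15 vs p + q = 17
s + l < p + q (Grashof) with shortest = coupler link → Grashof double-rocker

Grashof double-rocker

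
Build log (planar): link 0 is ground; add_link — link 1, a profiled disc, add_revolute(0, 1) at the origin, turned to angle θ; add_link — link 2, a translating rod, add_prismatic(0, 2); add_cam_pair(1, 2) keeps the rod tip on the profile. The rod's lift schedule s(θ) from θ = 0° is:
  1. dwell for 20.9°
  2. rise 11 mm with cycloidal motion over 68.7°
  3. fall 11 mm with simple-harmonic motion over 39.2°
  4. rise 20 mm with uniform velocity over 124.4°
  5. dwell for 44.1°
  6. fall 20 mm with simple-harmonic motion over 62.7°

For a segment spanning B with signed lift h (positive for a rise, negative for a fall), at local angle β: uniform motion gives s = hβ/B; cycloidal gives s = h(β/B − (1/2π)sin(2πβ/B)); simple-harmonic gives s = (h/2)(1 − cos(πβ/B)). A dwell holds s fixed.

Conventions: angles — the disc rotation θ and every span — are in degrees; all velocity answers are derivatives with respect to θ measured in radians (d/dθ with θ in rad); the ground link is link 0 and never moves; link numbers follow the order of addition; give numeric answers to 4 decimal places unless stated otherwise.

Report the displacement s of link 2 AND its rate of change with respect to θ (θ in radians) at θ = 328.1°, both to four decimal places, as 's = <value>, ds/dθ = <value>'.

seg 1 [0°–20.9°] dwell: s stays 0.0000
seg 2 [20.9°–89.6°] cycloidal, h=11: full span → s += 11 → s = 11.0000
seg 3 [89.6°–128.8°] simple-harmonic, h=-11: full span → s += -11 → s = 0.0000
seg 4 [128.8°–253.2°] uniform, h=20: full span → s += 20 → s = 20.0000
seg 5 [253.2°–297.3°] dwell: s stays 20.0000
seg 6 [297.3°–360°] simple-harmonic, h=-20: θ=328.1° here. β=30.8, B=62.7. -20/2·(1 − cos(π·0.4912)) = -9.7245 → s = 10.2755
velocity in seg [297.3°–360°] (simple-harmonic), θ in radians: β = 30.8° = 0.5376 rad, B = 62.7° = 1.0943 rad; ds/dθ = (πh/(2B)) sin(πβ/B) = (π·(-20)/(2·1.0943)) sin(π·0.4912) = -28.697234 mm/rad

s = 10.2755, ds/dθ = -28.6972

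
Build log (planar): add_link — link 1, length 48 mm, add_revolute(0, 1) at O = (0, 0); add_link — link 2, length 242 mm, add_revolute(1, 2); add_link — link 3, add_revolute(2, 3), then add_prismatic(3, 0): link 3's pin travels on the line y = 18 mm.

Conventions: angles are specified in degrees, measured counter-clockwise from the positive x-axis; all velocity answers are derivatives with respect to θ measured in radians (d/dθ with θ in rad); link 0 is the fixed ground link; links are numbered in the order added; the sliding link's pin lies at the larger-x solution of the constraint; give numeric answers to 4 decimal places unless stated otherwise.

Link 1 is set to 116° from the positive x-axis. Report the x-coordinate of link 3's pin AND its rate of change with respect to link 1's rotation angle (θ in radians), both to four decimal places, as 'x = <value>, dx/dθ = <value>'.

geometry: r = 48 mm, L = 242 mm, e = 18 mm
crank pin P = (r cos θ, r sin θ) = (-21.041815, 43.142114)
h = r sin θ − e = 43.142114 − 18 = 25.142114
x = r cos θ + √(L² − h²) = -21.041815 + 240.690411 = 219.648596
dx/dθ = −r sin θ − h·r cos θ/√(L² − h²) (θ in radians; h = 25.142114) = -40.944122

x = 219.6486, dx/dθ = -40.9441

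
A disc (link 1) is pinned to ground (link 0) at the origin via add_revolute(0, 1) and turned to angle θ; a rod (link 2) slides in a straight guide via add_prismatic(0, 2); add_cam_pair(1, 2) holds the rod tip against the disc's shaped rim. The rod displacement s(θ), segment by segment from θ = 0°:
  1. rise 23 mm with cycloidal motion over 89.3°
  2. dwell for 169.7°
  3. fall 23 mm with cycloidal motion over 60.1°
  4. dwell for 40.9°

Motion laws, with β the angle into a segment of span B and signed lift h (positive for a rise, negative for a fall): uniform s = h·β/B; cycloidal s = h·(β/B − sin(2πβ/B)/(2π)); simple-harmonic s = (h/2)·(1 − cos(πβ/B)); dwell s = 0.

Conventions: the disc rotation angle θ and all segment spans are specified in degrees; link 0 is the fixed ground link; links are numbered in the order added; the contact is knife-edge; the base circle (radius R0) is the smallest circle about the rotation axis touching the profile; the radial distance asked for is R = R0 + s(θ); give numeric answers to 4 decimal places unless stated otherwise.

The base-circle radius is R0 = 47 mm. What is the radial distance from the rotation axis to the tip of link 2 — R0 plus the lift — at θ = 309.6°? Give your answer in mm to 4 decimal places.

segment 1 (0° to 89.3°, cycloidal, h = 23) is passed completely: s = 0.0000 + (23) = 23.0000
segment 2 (89.3° to 259°, dwell): s unchanged at 23.0000
θ = 309.6° falls in segment 3 (259° to 319.1°, cycloidal, h = -23): β = 309.6 − 259 = 50.6°, B = 60.1°; Δs = -23·(0.8419 − sin(2π·0.8419)/(2π)) = -22.4311; s = 23.0000 − 22.4311 = 0.5689
R = R0 + s = 47 + 0.5689 = 47.5689

47.5689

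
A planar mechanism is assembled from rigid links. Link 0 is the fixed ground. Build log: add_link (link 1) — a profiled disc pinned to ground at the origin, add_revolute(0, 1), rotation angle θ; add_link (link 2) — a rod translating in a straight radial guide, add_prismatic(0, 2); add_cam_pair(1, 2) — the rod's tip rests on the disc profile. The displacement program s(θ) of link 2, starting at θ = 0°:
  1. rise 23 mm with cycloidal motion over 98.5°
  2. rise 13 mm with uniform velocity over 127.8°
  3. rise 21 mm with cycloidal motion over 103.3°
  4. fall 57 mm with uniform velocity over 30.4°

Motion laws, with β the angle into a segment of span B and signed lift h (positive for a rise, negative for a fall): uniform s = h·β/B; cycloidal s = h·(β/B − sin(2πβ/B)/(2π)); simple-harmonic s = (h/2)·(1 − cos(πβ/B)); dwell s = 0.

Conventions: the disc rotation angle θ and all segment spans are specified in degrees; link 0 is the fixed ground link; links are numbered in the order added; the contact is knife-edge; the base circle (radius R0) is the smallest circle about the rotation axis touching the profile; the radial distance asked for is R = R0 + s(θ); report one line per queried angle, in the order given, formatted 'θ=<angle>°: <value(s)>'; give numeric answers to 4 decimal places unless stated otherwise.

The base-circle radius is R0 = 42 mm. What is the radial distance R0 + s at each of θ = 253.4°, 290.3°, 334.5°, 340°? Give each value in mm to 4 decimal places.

seg 1 [0°–98.5°] cycloidal, h=23: full span → s += 23 → s = 23.0000
seg 2 [98.5°–226.3°] uniform, h=13: full span → s += 13 → s = 36.0000
seg 3 [226.3°–329.6°] cycloidal, h=21: θ=253.4° here. β=27.1, B=103.3. 21·(0.2623 − sin(2π·0.2623)/(2π)) = 2.1770 → s = 38.1770
seg 3 [226.3°–329.6°] cycloidal, h=21: θ=290.3° here. β=64, B=103.3. 21·(0.6196 − sin(2π·0.6196)/(2π)) = 15.2918 → s = 51.2918
seg 3 [226.3°–329.6°] cycloidal, h=21: full span → s += 21 → s = 57.0000
seg 4 [329.6°–360°] uniform, h=-57: θ=334.5° here. β=4.9, B=30.4. -57·4.9/30.4 = -9.1875 → s = 47.8125
seg 4 [329.6°–360°] uniform, h=-57: θ=340° here. β=10.4, B=30.4. -57·10.4/30.4 = -19.5000 → s = 37.5000
θ=253.4°: R = R0 + s = 42 + 38.1770 = 80.1770
θ=290.3°: R = R0 + s = 42 + 51.2918 = 93.2918
θ=334.5°: R = R0 + s = 42 + 47.8125 = 89.8125
θ=340°: R = R0 + s = 42 + 37.5000 = 79.5000

θ=253.4°: 80.1770
θ=290.3°: 93.2918
θ=334.5°: 89.8125
θ=340°: 79.5000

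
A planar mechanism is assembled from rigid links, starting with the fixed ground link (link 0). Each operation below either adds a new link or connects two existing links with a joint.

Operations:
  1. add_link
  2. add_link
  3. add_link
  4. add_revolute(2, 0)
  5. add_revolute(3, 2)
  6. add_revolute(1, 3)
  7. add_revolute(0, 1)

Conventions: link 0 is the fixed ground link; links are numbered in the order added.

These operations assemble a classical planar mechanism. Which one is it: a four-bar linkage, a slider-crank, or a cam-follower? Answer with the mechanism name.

links: 4 (incl. ground); joints: 4 revolute, 0 prismatic, 0 higher (cam) pair, forming one closed loop
4 links in a single 4R loop → four-bar linkage

four-bar linkage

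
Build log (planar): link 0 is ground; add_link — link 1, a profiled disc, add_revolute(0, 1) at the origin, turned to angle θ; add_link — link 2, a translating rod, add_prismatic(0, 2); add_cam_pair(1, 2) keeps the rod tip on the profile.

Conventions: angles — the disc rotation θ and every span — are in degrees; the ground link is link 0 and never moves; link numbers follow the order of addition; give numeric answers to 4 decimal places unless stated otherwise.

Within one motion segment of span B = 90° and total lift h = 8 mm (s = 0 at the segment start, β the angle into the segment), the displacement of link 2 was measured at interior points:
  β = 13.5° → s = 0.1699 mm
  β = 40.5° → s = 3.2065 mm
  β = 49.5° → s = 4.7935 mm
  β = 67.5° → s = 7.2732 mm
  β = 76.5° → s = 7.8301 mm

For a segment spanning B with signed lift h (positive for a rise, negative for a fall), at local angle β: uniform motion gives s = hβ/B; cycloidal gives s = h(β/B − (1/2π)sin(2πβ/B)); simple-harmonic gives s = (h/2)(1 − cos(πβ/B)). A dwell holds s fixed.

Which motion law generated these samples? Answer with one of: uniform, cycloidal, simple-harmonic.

candidates at β/B = r: uniform s = h·r (linear in β); cycloidal s = h·(r − sin(2πr)/(2π)); simple-harmonic s = (h/2)(1 − cos(πr))
β=13.5°: printed 0.1699 | uniform 1.2000, cycloidal 0.1699, simple-harmonic 0.4360
β=40.5°: printed 3.2065 | uniform 3.6000, cycloidal 3.2065, simple-harmonic 3.3743
β=49.5°: printed 4.7935 | uniform 4.4000, cycloidal 4.7935, simple-harmonic 4.6257
β=67.5°: printed 7.2732 | uniform 6.0000, cycloidal 7.2732, simple-harmonic 6.8284
β=76.5°: printed 7.8301 | uniform 6.8000, cycloidal 7.8301, simple-harmonic 7.5640
only one law matches every sample → cycloidal

cycloidal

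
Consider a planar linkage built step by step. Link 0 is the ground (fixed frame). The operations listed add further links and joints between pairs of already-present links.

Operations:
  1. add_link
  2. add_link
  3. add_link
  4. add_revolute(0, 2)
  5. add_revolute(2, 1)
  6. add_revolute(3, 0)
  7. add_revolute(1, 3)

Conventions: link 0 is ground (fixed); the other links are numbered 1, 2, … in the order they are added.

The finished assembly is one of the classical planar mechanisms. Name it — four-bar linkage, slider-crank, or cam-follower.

links: 4 (incl. ground); joints: 4 revolute, 0 prismatic, 0 higher (cam) pair, forming one closed loop
4 links in a single 4R loop → four-bar linkage

four-bar linkage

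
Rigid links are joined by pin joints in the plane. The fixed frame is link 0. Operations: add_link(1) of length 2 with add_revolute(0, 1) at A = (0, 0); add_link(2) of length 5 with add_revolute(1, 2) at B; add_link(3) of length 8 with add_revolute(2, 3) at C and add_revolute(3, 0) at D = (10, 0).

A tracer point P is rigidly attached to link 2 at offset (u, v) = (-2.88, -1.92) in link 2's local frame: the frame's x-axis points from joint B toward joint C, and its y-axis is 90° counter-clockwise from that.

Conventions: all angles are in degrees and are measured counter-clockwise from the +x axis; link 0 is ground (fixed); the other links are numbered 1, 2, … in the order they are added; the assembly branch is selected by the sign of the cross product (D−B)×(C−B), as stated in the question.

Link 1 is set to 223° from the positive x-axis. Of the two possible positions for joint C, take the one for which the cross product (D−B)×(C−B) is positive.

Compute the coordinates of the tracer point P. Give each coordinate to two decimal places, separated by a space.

A=(0,0), D=(10.00,0)
B = A + 2.00·(cos223°, sin223°) = (-1.4627, -1.3640)
|BD| = 11.5436
circle(B,5.00) ∩ circle(D,8.00): a=4.0825, h=2.8867
  candidates: C₊=(2.2501,1.9849) cross=33.323; C₋=(2.9323,-3.7481) cross=-33.323
  branch + wants cross > 0 → take C=(2.2501,1.9849) (cross=33.323)
ex = (C−B)/|BC| = (0.7426,0.6698); ey = (-0.6698,0.7426)
P = B + -2.88·ex + -1.92·ey = (-2.3153,-4.7187)

-2.32 -4.72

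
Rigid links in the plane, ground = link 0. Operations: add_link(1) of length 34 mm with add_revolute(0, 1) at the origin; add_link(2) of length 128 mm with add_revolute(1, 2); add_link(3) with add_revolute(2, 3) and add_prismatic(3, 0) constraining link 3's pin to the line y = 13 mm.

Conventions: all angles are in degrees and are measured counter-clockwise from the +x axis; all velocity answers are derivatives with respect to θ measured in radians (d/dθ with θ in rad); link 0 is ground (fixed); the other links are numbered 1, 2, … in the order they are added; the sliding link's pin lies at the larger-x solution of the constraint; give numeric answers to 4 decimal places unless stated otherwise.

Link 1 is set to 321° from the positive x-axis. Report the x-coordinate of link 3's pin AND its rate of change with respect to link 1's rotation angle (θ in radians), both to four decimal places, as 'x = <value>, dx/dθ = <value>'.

geometry: r = 34 mm, L = 128 mm, e = 13 mm
crank pin P = (r cos θ, r sin θ) = (26.422963, -21.396893)
h = r sin θ − e = -21.396893 − 13 = -34.396893
x = r cos θ + √(L² − h²) = 26.422963 + 123.291742 = 149.714705
dx/dθ = −r sin θ − h·r cos θ/√(L² − h²) (θ in radians; h = -34.396893) = 28.768578

x = 149.7147, dx/dθ = 28.7686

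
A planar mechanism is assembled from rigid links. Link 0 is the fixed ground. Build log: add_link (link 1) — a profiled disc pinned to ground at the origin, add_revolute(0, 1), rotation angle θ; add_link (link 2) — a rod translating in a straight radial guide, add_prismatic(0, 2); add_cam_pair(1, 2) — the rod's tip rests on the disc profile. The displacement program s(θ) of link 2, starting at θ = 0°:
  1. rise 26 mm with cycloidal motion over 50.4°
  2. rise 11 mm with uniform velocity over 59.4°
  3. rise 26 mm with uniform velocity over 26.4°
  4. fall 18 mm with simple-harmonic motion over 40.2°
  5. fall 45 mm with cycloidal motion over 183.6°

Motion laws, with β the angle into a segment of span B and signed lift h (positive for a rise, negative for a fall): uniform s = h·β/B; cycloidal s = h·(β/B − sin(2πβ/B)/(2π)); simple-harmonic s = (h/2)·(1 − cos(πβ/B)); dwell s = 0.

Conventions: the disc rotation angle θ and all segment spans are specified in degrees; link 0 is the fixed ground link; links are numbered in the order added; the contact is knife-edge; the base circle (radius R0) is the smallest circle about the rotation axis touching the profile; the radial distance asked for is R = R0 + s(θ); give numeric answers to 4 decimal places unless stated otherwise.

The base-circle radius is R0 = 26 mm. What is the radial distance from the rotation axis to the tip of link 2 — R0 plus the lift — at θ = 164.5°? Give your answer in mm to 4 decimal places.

seg 1 [0°–50.4°] cycloidal, h=26: full span → s += 26 → s = 26.0000
seg 2 [50.4°–109.8°] uniform, h=11: full span → s += 11 → s = 37.0000
seg 3 [109.8°–136.2°] uniform, h=26: full span → s += 26 → s = 63.0000
seg 4 [136.2°–176.4°] simple-harmonic, h=-18: θ=164.5° here. β=28.3, B=40.2. -18/2·(1 − cos(π·0.7040)) = -14.3807 → s = 48.6193
R = R0 + s = 26 + 48.6193 = 74.6193

74.6193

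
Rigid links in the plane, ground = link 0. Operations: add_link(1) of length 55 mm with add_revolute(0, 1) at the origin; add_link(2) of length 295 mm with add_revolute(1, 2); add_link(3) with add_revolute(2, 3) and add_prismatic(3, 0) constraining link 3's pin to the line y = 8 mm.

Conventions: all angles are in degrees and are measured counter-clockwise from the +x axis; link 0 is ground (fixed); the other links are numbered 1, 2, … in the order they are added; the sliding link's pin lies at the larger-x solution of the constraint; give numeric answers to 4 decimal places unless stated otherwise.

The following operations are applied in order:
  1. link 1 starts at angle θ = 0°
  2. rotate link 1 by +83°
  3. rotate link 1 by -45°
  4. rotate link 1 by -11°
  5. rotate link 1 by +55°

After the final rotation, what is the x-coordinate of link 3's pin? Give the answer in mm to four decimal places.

geometry: r = 55 mm, L = 295 mm, e = 8 mm; θ starts at 0°
rotate link 1 by +83°: θ ← 0° +83° = 83°
rotate link 1 by -45°: θ ← 83° -45° = 38°
rotate link 1 by -11°: θ ← 38° -11° = 27°
rotate link 1 by +55°: θ ← 27° +55° = 82°
crank pin P = (r cos θ, r sin θ) = (7.654521, 54.464744)
h = r sin θ − e = 54.464744 − 8 = 46.464744
x = r cos θ + √(L² − h²) = 7.654521 + 291.317743 = 298.972264

298.9723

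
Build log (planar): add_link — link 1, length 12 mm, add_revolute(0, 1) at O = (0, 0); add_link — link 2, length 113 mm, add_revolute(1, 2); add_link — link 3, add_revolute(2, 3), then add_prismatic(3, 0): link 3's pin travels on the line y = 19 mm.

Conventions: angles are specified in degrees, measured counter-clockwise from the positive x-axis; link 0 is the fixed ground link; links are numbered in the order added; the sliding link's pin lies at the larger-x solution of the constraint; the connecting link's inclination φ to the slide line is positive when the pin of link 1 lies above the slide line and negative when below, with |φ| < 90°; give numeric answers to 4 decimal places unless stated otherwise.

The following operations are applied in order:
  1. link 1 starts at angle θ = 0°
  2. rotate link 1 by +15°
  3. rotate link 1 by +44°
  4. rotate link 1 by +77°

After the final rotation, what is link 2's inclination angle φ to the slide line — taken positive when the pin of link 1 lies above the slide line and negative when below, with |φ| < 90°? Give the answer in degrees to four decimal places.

geometry: r = 12 mm, L = 113 mm, e = 19 mm; θ starts at 0°
rotate link 1 by +15°: θ ← 0° +15° = 15°
rotate link 1 by +44°: θ ← 15° +44° = 59°
rotate link 1 by +77°: θ ← 59° +77° = 136°
h = r sin θ − e = 8.335900 − 19 = -10.664100
sin φ = h / L = -10.664100 / 113 = -0.09437256
φ = arcsin(-0.09437256) = -5.415208°

-5.4152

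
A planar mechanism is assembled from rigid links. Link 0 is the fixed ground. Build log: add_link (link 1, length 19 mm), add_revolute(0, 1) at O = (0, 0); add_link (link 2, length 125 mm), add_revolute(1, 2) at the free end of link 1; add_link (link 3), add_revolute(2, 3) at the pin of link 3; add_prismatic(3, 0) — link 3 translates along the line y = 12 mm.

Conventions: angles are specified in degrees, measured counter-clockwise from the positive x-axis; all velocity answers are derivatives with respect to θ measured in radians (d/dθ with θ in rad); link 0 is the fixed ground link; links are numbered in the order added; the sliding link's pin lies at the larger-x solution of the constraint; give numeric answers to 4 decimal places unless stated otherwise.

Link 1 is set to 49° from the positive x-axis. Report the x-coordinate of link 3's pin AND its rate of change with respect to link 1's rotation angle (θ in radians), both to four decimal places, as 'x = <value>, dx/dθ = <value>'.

geometry: r = 19 mm, L = 125 mm, e = 12 mm
crank pin P = (r cos θ, r sin θ) = (12.465122, 14.339482)
h = r sin θ − e = 14.339482 − 12 = 2.339482
x = r cos θ + √(L² − h²) = 12.465122 + 124.978105 = 137.443227
dx/dθ = −r sin θ − h·r cos θ/√(L² − h²) (θ in radians; h = 2.339482) = -14.572818

x = 137.4432, dx/dθ = -14.5728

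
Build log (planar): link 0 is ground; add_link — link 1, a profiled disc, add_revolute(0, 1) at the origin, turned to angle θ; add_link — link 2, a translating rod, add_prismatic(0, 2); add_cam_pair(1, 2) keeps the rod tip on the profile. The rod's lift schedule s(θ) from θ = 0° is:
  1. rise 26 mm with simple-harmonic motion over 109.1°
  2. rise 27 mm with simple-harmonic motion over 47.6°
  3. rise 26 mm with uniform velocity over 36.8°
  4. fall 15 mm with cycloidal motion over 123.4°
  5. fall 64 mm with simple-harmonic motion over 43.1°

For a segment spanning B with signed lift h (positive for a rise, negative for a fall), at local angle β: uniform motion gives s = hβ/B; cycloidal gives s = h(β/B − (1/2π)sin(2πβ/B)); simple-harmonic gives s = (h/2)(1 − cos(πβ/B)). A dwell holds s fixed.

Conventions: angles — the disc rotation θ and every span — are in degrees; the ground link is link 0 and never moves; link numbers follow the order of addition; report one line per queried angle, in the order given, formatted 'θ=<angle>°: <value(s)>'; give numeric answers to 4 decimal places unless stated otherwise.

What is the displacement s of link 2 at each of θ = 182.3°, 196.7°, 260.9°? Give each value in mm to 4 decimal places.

seg 1 [0°–109.1°] simple-harmonic, h=26: full span → s += 26 → s = 26.0000
seg 2 [109.1°–156.7°] simple-harmonic, h=27: full span → s += 27 → s = 53.0000
seg 3 [156.7°–193.5°] uniform, h=26: θ=182.3° here. β=25.6, B=36.8. 26·25.6/36.8 = 18.0870 → s = 71.0870
seg 3 [156.7°–193.5°] uniform, h=26: full span → s += 26 → s = 79.0000
seg 4 [193.5°–316.9°] cycloidal, h=-15: θ=196.7° here. β=3.2, B=123.4. -15·(0.0259 − sin(2π·0.0259)/(2π)) = -0.0017 → s = 78.9983
seg 4 [193.5°–316.9°] cycloidal, h=-15: θ=260.9° here. β=67.4, B=123.4. -15·(0.5462 − sin(2π·0.5462)/(2π)) = -8.8761 → s = 70.1239

θ=182.3°: 71.0870
θ=196.7°: 78.9983
θ=260.9°: 70.1239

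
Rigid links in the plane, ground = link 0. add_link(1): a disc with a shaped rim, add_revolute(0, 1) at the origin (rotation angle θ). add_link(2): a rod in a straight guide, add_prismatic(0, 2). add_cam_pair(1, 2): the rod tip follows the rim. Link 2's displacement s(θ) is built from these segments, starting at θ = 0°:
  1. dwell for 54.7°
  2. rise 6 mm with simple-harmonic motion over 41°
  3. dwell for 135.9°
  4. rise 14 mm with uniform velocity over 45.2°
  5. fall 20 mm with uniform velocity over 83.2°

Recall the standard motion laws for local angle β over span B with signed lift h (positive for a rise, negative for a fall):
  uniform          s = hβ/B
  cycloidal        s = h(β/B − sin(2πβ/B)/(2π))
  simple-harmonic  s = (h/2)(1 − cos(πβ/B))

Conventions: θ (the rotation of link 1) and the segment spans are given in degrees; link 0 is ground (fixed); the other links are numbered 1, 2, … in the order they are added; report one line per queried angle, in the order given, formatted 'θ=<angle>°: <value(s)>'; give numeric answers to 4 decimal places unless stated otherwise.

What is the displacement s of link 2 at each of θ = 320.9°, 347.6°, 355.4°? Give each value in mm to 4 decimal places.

segment 1 (0° to 54.7°, dwell): s unchanged at 0.0000
segment 2 (54.7° to 95.7°, simple-harmonic, h = 6) is passed completely: s = 0.0000 + (6) = 6.0000
segment 3 (95.7° to 231.6°, dwell): s unchanged at 6.0000
segment 4 (231.6° to 276.8°, uniform, h = 14) is passed completely: s = 6.0000 + (14) = 20.0000
θ = 320.9° falls in segment 5 (276.8° to 360°, uniform, h = -20): β = 320.9 − 276.8 = 44.1°, B = 83.2°; Δs = -20·44.1/83.2 = -10.6010; s = 20.0000 − 10.6010 = 9.3990
θ = 347.6° falls in segment 5 (276.8° to 360°, uniform, h = -20): β = 347.6 − 276.8 = 70.8°, B = 83.2°; Δs = -20·70.8/83.2 = -17.0192; s = 20.0000 − 17.0192 = 2.9808
θ = 355.4° falls in segment 5 (276.8° to 360°, uniform, h = -20): β = 355.4 − 276.8 = 78.6°, B = 83.2°; Δs = -20·78.6/83.2 = -18.8942; s = 20.0000 − 18.8942 = 1.1058

θ=320.9°: 9.3990
θ=347.6°: 2.9808
θ=355.4°: 1.1058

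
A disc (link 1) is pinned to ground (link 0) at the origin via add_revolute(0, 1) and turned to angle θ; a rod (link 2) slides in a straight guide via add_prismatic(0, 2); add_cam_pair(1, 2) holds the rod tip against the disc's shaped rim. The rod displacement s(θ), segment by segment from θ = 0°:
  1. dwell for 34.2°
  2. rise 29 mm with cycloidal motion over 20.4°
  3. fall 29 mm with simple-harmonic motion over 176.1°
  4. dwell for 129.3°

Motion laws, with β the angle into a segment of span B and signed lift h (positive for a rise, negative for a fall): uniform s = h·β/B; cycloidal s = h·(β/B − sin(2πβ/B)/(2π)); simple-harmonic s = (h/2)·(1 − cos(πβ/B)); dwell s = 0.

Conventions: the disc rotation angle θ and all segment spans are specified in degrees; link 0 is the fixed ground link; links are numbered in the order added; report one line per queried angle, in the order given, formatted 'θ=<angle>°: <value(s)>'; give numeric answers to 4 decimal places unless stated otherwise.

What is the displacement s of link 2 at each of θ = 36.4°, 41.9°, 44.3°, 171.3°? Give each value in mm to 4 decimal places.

segment 1 (0° to 34.2°, dwell): s unchanged at 0.0000
θ = 36.4° falls in segment 2 (34.2° to 54.6°, cycloidal, h = 29): β = 36.4 − 34.2 = 2.2°, B = 20.4°; Δs = 29·(0.1078 − sin(2π·0.1078)/(2π)) = 0.2339; s = 0.0000 + 0.2339 = 0.2339
θ = 41.9° falls in segment 2 (34.2° to 54.6°, cycloidal, h = 29): β = 41.9 − 34.2 = 7.7°, B = 20.4°; Δs = 29·(0.3775 − sin(2π·0.3775)/(2π)) = 7.7331; s = 0.0000 + 7.7331 = 7.7331
θ = 44.3° falls in segment 2 (34.2° to 54.6°, cycloidal, h = 29): β = 44.3 − 34.2 = 10.1°, B = 20.4°; Δs = 29·(0.4951 − sin(2π·0.4951)/(2π)) = 14.2157; s = 0.0000 + 14.2157 = 14.2157
segment 2 (34.2° to 54.6°, cycloidal, h = 29) is passed completely: s = 0.0000 + (29) = 29.0000
θ = 171.3° falls in segment 3 (54.6° to 230.7°, simple-harmonic, h = -29): β = 171.3 − 54.6 = 116.7°, B = 176.1°; Δs = -29/2·(1 − cos(π·0.6627)) = -21.5926; s = 29.0000 − 21.5926 = 7.4074

θ=36.4°: 0.2339
θ=41.9°: 7.7331
θ=44.3°: 14.2157
θ=171.3°: 7.4074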